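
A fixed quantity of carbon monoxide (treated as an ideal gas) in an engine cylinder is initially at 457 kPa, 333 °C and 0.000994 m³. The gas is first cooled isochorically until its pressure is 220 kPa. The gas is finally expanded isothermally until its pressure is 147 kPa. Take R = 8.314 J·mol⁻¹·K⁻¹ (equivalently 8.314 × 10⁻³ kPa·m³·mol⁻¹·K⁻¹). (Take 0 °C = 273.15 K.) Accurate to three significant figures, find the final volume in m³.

Convert: T₁ = 606.1 K.
V constant ⇒ P ∝ T: V₂ = V₁; T₂ = T₁·(P₂/P₁) = 291.8 K.
Isothermal, so P V is constant: T₃ = T₂; V₃ = V₂·(P₂/P₃) = 0.001488 m³.

V₃ ≈ 0.00149 m³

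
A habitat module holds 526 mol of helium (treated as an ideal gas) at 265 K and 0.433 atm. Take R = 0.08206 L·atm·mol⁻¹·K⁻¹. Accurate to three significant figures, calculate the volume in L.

V ≈ 2.64e+04 L

PV = nRT ⇒ V = nRT/P = (526 × 0.08206 × 265) / 0.433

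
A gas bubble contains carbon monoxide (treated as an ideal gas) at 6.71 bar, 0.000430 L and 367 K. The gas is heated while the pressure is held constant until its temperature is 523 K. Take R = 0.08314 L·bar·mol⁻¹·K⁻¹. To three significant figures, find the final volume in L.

P constant ⇒ V ∝ T: P₂ = P₁; V₂ = V₁·(T₂/T₁) = 0.0006128 L.

V₂ ≈ 0.000613 L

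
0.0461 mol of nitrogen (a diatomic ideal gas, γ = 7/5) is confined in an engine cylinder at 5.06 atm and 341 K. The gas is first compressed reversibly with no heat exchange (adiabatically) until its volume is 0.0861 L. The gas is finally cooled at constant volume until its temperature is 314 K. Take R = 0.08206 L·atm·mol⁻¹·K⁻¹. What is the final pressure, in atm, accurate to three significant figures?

P₃ ≈ 13.8 atm

From PV = nRT: V₁ = nRT₁/P₁ = 0.2549 L.
Reversible adiabatic, γ = 7/5: T₂ = T₁·(V₁/V₂)^(γ−1) = 526.4 K; P₂ = P₁·(V₁/V₂)^γ = 23.13 atm.
V constant ⇒ P ∝ T: V₃ = V₂; P₃ = P₂·(T₃/T₂) = 13.80 atm.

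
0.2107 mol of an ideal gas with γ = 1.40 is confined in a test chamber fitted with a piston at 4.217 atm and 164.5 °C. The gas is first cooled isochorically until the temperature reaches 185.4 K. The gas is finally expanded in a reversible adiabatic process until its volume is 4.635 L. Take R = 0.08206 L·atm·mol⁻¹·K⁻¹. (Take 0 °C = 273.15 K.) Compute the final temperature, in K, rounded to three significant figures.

Convert: T₁ = 437.6 K.
From PV = nRT: V₁ = nRT₁/P₁ = 1.794 L.
V constant ⇒ P ∝ T: V₂ = V₁; P₂ = P₁·(T₂/T₁) = 1.786 atm.
Reversible adiabatic, γ = 1.40: T₃ = T₂·(V₂/V₃)^(γ−1) = 126.8 K; P₃ = P₂·(V₂/V₃)^γ = 0.4732 atm.

T₃ ≈ 127 K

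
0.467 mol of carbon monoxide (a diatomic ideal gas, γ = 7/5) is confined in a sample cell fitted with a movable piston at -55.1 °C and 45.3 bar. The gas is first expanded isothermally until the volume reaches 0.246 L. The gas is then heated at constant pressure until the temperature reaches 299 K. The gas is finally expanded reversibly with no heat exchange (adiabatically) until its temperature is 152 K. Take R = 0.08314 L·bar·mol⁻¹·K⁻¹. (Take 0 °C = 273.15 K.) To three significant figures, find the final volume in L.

V₄ ≈ 1.83 L

Convert: T₁ = 218.0 K.
From PV = nRT: V₁ = nRT₁/P₁ = 0.1869 L.
T constant ⇒ Boyle's law P V = const: T₂ = T₁; P₂ = P₁·(V₁/V₂) = 34.42 bar.
P constant ⇒ V ∝ T: P₃ = P₂; V₃ = V₂·(T₃/T₂) = 0.3373 L.
Reversible adiabatic, γ = 7/5: P₄ = P₃·(T₄/T₃)^(γ/(γ−1)) = 3.224 bar; V₄ = V₃·(T₃/T₄)^(1/(γ−1)) = 1.831 L.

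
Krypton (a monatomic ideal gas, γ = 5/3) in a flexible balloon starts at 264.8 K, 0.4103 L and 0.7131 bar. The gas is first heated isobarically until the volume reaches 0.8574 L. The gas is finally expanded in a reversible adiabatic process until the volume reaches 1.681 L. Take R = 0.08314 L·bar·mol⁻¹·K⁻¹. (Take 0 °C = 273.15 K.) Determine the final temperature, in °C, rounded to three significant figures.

T₃ ≈ 80.1 °C

P constant ⇒ V ∝ T: P₂ = P₁; T₂ = T₁·(V₂/V₁) = 553.4 K.
Adiabatic (γ = 5/3), T V^(γ−1) and P V^γ constant: T₃ = T₂·(V₂/V₃)^(γ−1) = 353.2 K; P₃ = P₂·(V₂/V₃)^γ = 0.2322 bar.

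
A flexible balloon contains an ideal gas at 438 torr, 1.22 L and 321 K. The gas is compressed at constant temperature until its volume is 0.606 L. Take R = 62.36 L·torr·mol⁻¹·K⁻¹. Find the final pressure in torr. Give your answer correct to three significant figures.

P₂ ≈ 882 torr

Isothermal, so P V is constant: T₂ = T₁; P₂ = P₁·(V₁/V₂) = 881.8 torr.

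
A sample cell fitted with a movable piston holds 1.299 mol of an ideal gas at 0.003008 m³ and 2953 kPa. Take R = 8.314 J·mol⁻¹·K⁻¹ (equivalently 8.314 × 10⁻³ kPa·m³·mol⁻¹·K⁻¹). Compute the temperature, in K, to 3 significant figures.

PV = nRT ⇒ T = PV/(nR) = (2953 × 0.003008) / (1.299 × 8.314 × 10⁻³)

T ≈ 822 K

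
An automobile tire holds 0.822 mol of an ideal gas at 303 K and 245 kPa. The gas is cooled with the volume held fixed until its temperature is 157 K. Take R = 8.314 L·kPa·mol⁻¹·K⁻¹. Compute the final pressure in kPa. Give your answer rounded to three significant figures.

P₂ ≈ 127 kPa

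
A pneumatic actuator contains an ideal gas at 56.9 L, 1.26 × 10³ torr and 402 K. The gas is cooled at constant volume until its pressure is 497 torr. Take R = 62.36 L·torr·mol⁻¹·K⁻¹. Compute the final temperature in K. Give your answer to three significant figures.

T₂ ≈ 159 K

Isochoric, so P/T is constant: V₂ = V₁; T₂ = T₁·(P₂/P₁) = 158.6 K.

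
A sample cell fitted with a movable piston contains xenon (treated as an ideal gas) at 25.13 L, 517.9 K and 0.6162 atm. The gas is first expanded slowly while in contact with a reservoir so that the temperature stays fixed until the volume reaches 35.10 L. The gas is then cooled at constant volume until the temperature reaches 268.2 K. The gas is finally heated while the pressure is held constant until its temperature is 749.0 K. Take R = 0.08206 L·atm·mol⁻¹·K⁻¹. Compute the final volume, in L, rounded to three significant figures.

Isothermal, so P V is constant: T₂ = T₁; P₂ = P₁·(V₁/V₂) = 0.4412 atm.
Isochoric, so P/T is constant: V₃ = V₂; P₃ = P₂·(T₃/T₂) = 0.2285 atm.
Isobaric, so V/T is constant: P₄ = P₃; V₄ = V₃·(T₄/T₃) = 98.02 L.

V₄ ≈ 98.0 L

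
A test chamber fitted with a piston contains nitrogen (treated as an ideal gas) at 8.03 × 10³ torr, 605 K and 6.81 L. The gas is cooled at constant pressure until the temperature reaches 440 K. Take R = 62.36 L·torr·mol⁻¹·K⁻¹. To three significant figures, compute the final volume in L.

V₂ ≈ 4.95 L

Isobaric, so V/T is constant: P₂ = P₁; V₂ = V₁·(T₂/T₁) = 4.953 L.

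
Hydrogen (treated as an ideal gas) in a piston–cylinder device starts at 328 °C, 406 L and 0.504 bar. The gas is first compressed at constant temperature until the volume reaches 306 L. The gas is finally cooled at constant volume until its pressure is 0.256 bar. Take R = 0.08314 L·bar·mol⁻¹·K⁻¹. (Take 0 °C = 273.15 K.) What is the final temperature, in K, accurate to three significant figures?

Convert: T₁ = 601.1 K.
Isothermal, so P V is constant: T₂ = T₁; P₂ = P₁·(V₁/V₂) = 0.6687 bar.
Isochoric, so P/T is constant: V₃ = V₂; T₃ = T₂·(P₃/P₂) = 230.1 K.

T₃ ≈ 230 K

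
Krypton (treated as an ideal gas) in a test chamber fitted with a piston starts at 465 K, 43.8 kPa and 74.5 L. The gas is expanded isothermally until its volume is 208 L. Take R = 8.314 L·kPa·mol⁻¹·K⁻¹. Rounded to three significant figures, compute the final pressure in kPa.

P₂ ≈ 15.7 kPa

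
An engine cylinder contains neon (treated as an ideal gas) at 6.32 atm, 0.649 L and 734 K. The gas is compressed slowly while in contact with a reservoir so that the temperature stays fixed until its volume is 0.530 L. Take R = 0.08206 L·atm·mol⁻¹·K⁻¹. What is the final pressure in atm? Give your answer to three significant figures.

T constant ⇒ Boyle's law P V = const: T₂ = T₁; P₂ = P₁·(V₁/V₂) = 7.739 atm.

P₂ ≈ 7.74 atm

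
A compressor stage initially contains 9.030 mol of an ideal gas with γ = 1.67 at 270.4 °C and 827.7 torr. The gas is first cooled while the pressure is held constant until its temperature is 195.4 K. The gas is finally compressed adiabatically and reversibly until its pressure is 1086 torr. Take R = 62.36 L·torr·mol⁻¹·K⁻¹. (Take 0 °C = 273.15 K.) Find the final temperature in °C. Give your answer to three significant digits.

T₃ ≈ -55.3 °C

Convert: T₁ = 543.5 K.
From PV = nRT: V₁ = nRT₁/P₁ = 369.8 L.
Isobaric, so V/T is constant: P₂ = P₁; V₂ = V₁·(T₂/T₁) = 132.9 L.
Reversible adiabatic, γ = 1.67: T₃ = T₂·(P₃/P₂)^((γ−1)/γ) = 217.9 K; V₃ = V₂·(P₂/P₃)^(1/γ) = 113.0 L.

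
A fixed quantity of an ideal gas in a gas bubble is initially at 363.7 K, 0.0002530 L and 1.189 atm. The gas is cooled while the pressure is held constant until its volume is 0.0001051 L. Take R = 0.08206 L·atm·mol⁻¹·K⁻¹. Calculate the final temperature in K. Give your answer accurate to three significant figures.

T₂ ≈ 151 K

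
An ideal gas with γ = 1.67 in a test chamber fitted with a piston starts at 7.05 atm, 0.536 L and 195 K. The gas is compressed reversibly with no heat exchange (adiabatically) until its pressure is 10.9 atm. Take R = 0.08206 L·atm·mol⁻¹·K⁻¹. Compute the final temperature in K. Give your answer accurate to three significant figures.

T₂ ≈ 232 K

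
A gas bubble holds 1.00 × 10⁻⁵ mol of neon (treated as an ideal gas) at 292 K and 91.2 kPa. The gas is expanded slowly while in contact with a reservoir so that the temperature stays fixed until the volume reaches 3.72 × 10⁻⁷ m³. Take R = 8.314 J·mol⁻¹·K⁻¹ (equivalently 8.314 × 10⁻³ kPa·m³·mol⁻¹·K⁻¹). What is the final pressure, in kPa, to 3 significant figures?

P₂ ≈ 65.3 kPa

From PV = nRT: V₁ = nRT₁/P₁ = 2.662e-07 m³.
Isothermal, so P V is constant: T₂ = T₁; P₂ = P₁·(V₁/V₂) = 65.26 kPa.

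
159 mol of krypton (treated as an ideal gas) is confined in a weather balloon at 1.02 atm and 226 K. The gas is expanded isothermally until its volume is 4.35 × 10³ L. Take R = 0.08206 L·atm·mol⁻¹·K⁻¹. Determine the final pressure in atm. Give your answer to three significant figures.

P₂ ≈ 0.678 atm

From PV = nRT: V₁ = nRT₁/P₁ = 2891 L.
Isothermal, so P V is constant: T₂ = T₁; P₂ = P₁·(V₁/V₂) = 0.6779 atm.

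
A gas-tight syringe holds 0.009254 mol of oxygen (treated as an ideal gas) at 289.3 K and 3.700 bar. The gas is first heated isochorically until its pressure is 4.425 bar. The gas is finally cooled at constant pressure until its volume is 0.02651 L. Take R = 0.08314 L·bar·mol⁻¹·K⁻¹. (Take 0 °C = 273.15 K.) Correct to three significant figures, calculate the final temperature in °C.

T₃ ≈ -121 °C

From PV = nRT: V₁ = nRT₁/P₁ = 0.06016 L.
Isochoric, so P/T is constant: V₂ = V₁; T₂ = T₁·(P₂/P₁) = 346.0 K.
Isobaric, so V/T is constant: P₃ = P₂; T₃ = T₂·(V₃/V₂) = 152.5 K.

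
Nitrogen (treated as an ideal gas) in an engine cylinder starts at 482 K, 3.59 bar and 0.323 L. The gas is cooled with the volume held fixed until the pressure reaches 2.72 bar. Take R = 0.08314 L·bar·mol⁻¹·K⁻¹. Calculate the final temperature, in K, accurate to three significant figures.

Isochoric, so P/T is constant: V₂ = V₁; T₂ = T₁·(P₂/P₁) = 365.2 K.

T₂ ≈ 365 K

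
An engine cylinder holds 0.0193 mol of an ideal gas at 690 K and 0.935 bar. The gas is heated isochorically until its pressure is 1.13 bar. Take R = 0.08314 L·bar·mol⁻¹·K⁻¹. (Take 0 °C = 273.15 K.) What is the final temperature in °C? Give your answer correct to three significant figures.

T₂ ≈ 561 °C

From PV = nRT: V₁ = nRT₁/P₁ = 1.184 L.
V constant ⇒ P ∝ T: V₂ = V₁; T₂ = T₁·(P₂/P₁) = 833.9 K.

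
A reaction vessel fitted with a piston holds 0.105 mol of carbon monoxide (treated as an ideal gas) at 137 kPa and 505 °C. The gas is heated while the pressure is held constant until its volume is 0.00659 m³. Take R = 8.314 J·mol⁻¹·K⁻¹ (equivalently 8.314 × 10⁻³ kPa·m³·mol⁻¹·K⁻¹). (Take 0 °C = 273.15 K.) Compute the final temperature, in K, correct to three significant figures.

Convert: T₁ = 778.1 K.
From PV = nRT: V₁ = nRT₁/P₁ = 0.004958 m³.
P constant ⇒ V ∝ T: P₂ = P₁; T₂ = T₁·(V₂/V₁) = 1034 K.

T₂ ≈ 1.03e+03 K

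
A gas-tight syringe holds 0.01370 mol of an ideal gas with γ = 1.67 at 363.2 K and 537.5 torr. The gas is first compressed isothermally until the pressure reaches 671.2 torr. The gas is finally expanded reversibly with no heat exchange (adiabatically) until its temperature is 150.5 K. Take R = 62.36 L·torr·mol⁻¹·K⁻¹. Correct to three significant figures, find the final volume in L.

V₃ ≈ 1.72 L

From PV = nRT: V₁ = nRT₁/P₁ = 0.5773 L.
Isothermal, so P V is constant: T₂ = T₁; V₂ = V₁·(P₁/P₂) = 0.4623 L.
Adiabatic (γ = 1.67), T V^(γ−1) and P V^γ constant: P₃ = P₂·(T₃/T₂)^(γ/(γ−1)) = 74.68 torr; V₃ = V₂·(T₂/T₃)^(1/(γ−1)) = 1.722 L.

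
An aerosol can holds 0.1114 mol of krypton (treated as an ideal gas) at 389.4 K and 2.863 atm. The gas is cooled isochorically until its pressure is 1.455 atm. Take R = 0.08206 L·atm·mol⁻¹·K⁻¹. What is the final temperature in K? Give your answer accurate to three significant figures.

From PV = nRT: V₁ = nRT₁/P₁ = 1.243 L.
Isochoric, so P/T is constant: V₂ = V₁; T₂ = T₁·(P₂/P₁) = 197.9 K.

T₂ ≈ 198 K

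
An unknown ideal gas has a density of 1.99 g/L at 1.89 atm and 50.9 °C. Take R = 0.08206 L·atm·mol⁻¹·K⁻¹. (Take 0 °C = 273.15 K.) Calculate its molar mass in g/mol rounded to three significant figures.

ρ = PM/(RT) ⇒ M = ρRT/P = (1.99 × 0.08206 × 324.0) / 1.89

M ≈ 28.0 g/mol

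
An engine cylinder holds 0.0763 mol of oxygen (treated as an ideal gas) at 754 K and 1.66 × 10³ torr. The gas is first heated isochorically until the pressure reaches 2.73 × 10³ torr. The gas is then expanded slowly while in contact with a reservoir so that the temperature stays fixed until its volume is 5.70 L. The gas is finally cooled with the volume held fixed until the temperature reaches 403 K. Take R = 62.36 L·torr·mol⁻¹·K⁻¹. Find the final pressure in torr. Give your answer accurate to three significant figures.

From PV = nRT: V₁ = nRT₁/P₁ = 2.161 L.
Isochoric, so P/T is constant: V₂ = V₁; T₂ = T₁·(P₂/P₁) = 1240 K.
T constant ⇒ Boyle's law P V = const: T₃ = T₂; P₃ = P₂·(V₂/V₃) = 1035 torr.
Isochoric, so P/T is constant: V₄ = V₃; P₄ = P₃·(T₄/T₃) = 336.4 torr.

P₄ ≈ 336 torr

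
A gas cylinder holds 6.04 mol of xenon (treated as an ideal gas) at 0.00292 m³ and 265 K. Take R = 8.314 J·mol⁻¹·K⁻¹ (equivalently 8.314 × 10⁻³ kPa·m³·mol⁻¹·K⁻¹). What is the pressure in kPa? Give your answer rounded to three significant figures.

P ≈ 4.56e+03 kPa

PV = nRT ⇒ P = nRT/V = (6.04 × 8.314 × 10⁻³ × 265) / 0.00292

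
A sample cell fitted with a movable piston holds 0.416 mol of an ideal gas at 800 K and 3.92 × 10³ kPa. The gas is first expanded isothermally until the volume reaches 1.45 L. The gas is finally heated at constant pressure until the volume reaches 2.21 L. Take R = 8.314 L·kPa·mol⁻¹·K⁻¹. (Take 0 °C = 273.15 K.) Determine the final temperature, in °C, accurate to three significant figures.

T₃ ≈ 946 °C

From PV = nRT: V₁ = nRT₁/P₁ = 0.7058 L.
Isothermal, so P V is constant: T₂ = T₁; P₂ = P₁·(V₁/V₂) = 1908 kPa.
P constant ⇒ V ∝ T: P₃ = P₂; T₃ = T₂·(V₃/V₂) = 1219 K.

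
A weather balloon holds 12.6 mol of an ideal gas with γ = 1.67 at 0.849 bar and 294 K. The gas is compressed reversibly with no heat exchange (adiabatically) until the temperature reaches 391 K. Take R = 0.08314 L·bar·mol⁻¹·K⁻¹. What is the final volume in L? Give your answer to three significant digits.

From PV = nRT: V₁ = nRT₁/P₁ = 362.8 L.
Adiabatic (γ = 1.67), T V^(γ−1) and P V^γ constant: P₂ = P₁·(T₂/T₁)^(γ/(γ−1)) = 1.728 bar; V₂ = V₁·(T₁/T₂)^(1/(γ−1)) = 237.0 L.

V₂ ≈ 237 L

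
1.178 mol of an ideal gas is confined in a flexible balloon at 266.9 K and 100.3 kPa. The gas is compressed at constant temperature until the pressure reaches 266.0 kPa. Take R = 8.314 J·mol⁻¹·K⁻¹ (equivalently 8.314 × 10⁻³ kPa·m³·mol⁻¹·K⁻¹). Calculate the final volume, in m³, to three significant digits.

From PV = nRT: V₁ = nRT₁/P₁ = 0.02606 m³.
Isothermal, so P V is constant: T₂ = T₁; V₂ = V₁·(P₁/P₂) = 0.009827 m³.

V₂ ≈ 0.00983 m³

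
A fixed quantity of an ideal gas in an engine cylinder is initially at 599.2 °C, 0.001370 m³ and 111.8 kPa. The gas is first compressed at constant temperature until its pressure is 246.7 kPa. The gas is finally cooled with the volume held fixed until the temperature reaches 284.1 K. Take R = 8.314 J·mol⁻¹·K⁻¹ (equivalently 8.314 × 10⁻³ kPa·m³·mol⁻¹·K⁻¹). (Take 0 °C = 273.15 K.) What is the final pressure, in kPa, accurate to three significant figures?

Convert: T₁ = 872.4 K.
T constant ⇒ Boyle's law P V = const: T₂ = T₁; V₂ = V₁·(P₁/P₂) = 0.0006209 m³.
V constant ⇒ P ∝ T: V₃ = V₂; P₃ = P₂·(T₃/T₂) = 80.34 kPa.

P₃ ≈ 80.3 kPa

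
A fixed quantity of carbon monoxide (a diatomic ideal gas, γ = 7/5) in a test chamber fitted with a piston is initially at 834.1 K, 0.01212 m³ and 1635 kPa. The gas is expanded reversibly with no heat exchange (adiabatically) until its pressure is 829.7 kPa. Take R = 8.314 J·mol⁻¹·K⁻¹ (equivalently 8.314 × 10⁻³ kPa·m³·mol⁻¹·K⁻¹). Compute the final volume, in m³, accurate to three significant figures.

Reversible adiabatic, γ = 7/5: T₂ = T₁·(P₂/P₁)^((γ−1)/γ) = 687.1 K; V₂ = V₁·(P₁/P₂)^(1/γ) = 0.01968 m³.

V₂ ≈ 0.0197 m³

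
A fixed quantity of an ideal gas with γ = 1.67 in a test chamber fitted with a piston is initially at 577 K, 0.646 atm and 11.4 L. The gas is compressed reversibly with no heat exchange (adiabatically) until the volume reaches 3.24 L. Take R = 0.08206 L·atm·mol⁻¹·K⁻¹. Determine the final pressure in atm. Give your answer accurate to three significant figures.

P₂ ≈ 5.28 atm

Reversible adiabatic, γ = 1.67: T₂ = T₁·(V₁/V₂)^(γ−1) = 1340 K; P₂ = P₁·(V₁/V₂)^γ = 5.280 atm.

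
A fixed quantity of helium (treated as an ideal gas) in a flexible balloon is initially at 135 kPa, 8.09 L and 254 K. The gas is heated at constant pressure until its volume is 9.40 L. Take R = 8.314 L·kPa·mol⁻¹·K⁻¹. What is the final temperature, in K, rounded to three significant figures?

Isobaric, so V/T is constant: P₂ = P₁; T₂ = T₁·(V₂/V₁) = 295.1 K.

T₂ ≈ 295 K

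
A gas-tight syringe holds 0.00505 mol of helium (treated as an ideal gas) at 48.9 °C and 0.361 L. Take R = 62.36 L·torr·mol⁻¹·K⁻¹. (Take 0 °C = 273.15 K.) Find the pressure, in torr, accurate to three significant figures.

P ≈ 281 torr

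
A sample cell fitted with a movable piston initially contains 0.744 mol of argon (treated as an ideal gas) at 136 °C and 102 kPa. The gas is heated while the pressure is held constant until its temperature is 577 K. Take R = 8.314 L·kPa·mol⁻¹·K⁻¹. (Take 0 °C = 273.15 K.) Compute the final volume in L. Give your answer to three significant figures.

Convert: T₁ = 409.1 K.
From PV = nRT: V₁ = nRT₁/P₁ = 24.81 L.
Isobaric, so V/T is constant: P₂ = P₁; V₂ = V₁·(T₂/T₁) = 34.99 L.

V₂ ≈ 35.0 L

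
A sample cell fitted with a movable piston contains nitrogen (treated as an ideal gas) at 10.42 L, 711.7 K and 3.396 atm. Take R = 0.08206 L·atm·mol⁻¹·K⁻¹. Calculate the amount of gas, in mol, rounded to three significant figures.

PV = nRT ⇒ n = PV/(RT) = (3.396 × 10.42) / (0.08206 × 711.7)

n ≈ 0.606 mol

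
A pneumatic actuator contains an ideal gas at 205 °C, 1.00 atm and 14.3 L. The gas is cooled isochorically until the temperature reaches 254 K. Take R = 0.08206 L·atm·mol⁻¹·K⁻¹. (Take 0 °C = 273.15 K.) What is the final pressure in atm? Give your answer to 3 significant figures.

P₂ ≈ 0.531 atm

Convert: T₁ = 478.1 K.
Isochoric, so P/T is constant: V₂ = V₁; P₂ = P₁·(T₂/T₁) = 0.5312 atm.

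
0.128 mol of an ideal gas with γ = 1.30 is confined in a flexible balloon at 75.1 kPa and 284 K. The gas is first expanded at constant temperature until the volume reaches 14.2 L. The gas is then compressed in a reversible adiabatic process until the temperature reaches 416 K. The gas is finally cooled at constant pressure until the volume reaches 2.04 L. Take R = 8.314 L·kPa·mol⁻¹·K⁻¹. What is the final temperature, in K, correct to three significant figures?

From PV = nRT: V₁ = nRT₁/P₁ = 4.024 L.
Isothermal, so P V is constant: T₂ = T₁; P₂ = P₁·(V₁/V₂) = 21.28 kPa.
Reversible adiabatic, γ = 1.30: P₃ = P₂·(T₃/T₂)^(γ/(γ−1)) = 111.3 kPa; V₃ = V₂·(T₂/T₃)^(1/(γ−1)) = 3.978 L.
Isobaric, so V/T is constant: P₄ = P₃; T₄ = T₃·(V₄/V₃) = 213.3 K.

T₄ ≈ 213 K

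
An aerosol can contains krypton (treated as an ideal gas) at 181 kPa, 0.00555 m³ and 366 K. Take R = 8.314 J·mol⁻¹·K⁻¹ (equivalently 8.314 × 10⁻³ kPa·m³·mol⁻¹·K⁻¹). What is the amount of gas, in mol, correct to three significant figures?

PV = nRT ⇒ n = PV/(RT) = (181 × 0.00555) / (8.314 × 10⁻³ × 366)

n ≈ 0.330 mol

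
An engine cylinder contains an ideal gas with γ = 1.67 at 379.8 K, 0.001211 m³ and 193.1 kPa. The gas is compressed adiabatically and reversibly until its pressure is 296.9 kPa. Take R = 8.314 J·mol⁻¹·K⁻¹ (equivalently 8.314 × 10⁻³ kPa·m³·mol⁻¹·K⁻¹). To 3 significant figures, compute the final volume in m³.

Adiabatic (γ = 1.67), T V^(γ−1) and P V^γ constant: T₂ = T₁·(P₂/P₁)^((γ−1)/γ) = 451.3 K; V₂ = V₁·(P₁/P₂)^(1/γ) = 0.0009360 m³.

V₂ ≈ 0.000936 m³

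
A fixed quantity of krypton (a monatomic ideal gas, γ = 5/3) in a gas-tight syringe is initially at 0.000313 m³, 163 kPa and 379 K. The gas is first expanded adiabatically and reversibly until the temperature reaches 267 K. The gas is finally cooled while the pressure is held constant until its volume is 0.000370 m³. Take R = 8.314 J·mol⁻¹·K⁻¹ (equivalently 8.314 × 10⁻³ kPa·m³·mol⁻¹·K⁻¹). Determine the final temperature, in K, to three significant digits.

Adiabatic (γ = 5/3), T V^(γ−1) and P V^γ constant: P₂ = P₁·(T₂/T₁)^(γ/(γ−1)) = 67.90 kPa; V₂ = V₁·(T₁/T₂)^(1/(γ−1)) = 0.0005293 m³.
Isobaric, so V/T is constant: P₃ = P₂; T₃ = T₂·(V₃/V₂) = 186.6 K.

T₃ ≈ 187 K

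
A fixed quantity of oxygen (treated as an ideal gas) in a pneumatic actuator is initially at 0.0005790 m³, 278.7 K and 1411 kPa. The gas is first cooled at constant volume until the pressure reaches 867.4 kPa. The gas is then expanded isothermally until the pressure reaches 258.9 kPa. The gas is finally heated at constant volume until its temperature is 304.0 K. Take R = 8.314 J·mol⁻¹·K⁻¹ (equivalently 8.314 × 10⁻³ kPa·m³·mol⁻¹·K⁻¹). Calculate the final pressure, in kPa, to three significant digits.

Isochoric, so P/T is constant: V₂ = V₁; T₂ = T₁·(P₂/P₁) = 171.3 K.
T constant ⇒ Boyle's law P V = const: T₃ = T₂; V₃ = V₂·(P₂/P₃) = 0.001940 m³.
Isochoric, so P/T is constant: V₄ = V₃; P₄ = P₃·(T₄/T₃) = 459.4 kPa.

P₄ ≈ 459 kPa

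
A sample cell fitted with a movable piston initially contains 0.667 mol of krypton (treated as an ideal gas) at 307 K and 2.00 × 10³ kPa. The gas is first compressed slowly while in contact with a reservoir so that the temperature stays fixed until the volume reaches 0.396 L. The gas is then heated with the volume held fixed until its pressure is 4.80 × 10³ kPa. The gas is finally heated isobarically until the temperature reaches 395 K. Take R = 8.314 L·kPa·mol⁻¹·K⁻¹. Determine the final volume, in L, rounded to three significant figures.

V₄ ≈ 0.456 L

From PV = nRT: V₁ = nRT₁/P₁ = 0.8512 L.
T constant ⇒ Boyle's law P V = const: T₂ = T₁; P₂ = P₁·(V₁/V₂) = 4299 kPa.
V constant ⇒ P ∝ T: V₃ = V₂; T₃ = T₂·(P₃/P₂) = 342.8 K.
Isobaric, so V/T is constant: P₄ = P₃; V₄ = V₃·(T₄/T₃) = 0.4563 L.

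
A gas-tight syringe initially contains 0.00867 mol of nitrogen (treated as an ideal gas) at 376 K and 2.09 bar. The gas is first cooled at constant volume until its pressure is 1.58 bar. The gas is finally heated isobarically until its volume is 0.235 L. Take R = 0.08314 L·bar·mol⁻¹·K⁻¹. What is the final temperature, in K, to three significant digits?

T₃ ≈ 515 K

From PV = nRT: V₁ = nRT₁/P₁ = 0.1297 L.
V constant ⇒ P ∝ T: V₂ = V₁; T₂ = T₁·(P₂/P₁) = 284.2 K.
P constant ⇒ V ∝ T: P₃ = P₂; T₃ = T₂·(V₃/V₂) = 515.1 K.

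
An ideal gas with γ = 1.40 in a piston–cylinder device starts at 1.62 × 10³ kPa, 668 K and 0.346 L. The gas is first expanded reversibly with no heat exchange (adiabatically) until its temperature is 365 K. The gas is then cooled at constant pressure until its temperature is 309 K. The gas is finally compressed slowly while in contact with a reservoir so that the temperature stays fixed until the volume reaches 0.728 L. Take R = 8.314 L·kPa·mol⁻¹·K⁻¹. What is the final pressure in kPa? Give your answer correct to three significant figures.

P₄ ≈ 356 kPa

Adiabatic (γ = 1.40), T V^(γ−1) and P V^γ constant: P₂ = P₁·(T₂/T₁)^(γ/(γ−1)) = 195.4 kPa; V₂ = V₁·(T₁/T₂)^(1/(γ−1)) = 1.568 L.
P constant ⇒ V ∝ T: P₃ = P₂; V₃ = V₂·(T₃/T₂) = 1.327 L.
T constant ⇒ Boyle's law P V = const: T₄ = T₃; P₄ = P₃·(V₃/V₄) = 356.2 kPa.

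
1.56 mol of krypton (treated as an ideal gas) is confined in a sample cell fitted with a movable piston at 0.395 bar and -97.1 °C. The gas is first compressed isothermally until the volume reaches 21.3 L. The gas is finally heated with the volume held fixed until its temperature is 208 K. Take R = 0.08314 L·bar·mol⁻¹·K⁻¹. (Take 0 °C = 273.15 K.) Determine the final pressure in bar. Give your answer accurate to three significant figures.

Convert: T₁ = 176.0 K.
From PV = nRT: V₁ = nRT₁/P₁ = 57.81 L.
T constant ⇒ Boyle's law P V = const: T₂ = T₁; P₂ = P₁·(V₁/V₂) = 1.072 bar.
Isochoric, so P/T is constant: V₃ = V₂; P₃ = P₂·(T₃/T₂) = 1.267 bar.

P₃ ≈ 1.27 bar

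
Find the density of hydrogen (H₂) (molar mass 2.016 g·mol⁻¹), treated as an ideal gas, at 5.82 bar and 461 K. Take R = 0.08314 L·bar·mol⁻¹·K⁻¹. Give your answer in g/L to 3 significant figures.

ρ = PM/(RT) = (5.82 × 2.016) / (0.08314 × 461.0)

ρ ≈ 0.306 g/L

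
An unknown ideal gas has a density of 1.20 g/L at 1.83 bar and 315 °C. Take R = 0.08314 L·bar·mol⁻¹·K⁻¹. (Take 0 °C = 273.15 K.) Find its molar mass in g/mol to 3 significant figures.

M ≈ 32.1 g/mol

ρ = PM/(RT) ⇒ M = ρRT/P = (1.20 × 0.08314 × 588.1) / 1.83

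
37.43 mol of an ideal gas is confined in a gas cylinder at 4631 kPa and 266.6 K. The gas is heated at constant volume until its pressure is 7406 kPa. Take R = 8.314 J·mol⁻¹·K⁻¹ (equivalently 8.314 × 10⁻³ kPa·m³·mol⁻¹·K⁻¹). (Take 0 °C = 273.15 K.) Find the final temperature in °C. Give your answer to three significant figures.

From PV = nRT: V₁ = nRT₁/P₁ = 0.01791 m³.
V constant ⇒ P ∝ T: V₂ = V₁; T₂ = T₁·(P₂/P₁) = 426.4 K.

T₂ ≈ 153 °C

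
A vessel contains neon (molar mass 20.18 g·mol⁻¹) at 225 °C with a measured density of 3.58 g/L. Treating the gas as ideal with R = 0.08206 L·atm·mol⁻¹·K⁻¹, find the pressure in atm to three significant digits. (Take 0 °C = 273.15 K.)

ρ = PM/(RT) ⇒ P = ρRT/M = (3.58 × 0.08206 × 498.1) / 20.18

P ≈ 7.25 atm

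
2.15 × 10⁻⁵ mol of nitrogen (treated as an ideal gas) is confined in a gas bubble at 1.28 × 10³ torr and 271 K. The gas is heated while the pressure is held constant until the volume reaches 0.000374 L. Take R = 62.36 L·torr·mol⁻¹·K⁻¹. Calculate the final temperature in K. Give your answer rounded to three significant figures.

T₂ ≈ 357 K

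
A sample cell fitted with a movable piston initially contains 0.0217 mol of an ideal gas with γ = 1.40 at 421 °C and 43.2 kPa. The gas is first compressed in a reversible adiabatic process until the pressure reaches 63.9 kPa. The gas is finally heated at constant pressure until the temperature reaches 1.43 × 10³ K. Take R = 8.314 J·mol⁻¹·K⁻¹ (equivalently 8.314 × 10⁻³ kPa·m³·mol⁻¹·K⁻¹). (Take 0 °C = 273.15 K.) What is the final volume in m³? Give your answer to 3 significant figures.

Convert: T₁ = 694.1 K.
From PV = nRT: V₁ = nRT₁/P₁ = 0.002899 m³.
Reversible adiabatic, γ = 1.40: T₂ = T₁·(P₂/P₁)^((γ−1)/γ) = 776.3 K; V₂ = V₁·(P₁/P₂)^(1/γ) = 0.002192 m³.
P constant ⇒ V ∝ T: P₃ = P₂; V₃ = V₂·(T₃/T₂) = 0.004037 m³.

V₃ ≈ 0.00404 m³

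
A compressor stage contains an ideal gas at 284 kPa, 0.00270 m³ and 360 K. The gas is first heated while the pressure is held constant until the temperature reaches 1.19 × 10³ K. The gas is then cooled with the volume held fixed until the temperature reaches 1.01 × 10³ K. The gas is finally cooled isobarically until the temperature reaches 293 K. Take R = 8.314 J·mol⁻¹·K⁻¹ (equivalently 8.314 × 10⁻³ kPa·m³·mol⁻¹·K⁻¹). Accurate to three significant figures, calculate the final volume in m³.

V₄ ≈ 0.00259 m³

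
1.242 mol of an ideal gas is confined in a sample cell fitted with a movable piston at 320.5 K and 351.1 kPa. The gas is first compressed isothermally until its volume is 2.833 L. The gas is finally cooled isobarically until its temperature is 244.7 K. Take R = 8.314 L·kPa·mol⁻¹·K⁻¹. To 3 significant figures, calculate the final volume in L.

V₃ ≈ 2.16 L

From PV = nRT: V₁ = nRT₁/P₁ = 9.426 L.
Isothermal, so P V is constant: T₂ = T₁; P₂ = P₁·(V₁/V₂) = 1168 kPa.
Isobaric, so V/T is constant: P₃ = P₂; V₃ = V₂·(T₃/T₂) = 2.163 L.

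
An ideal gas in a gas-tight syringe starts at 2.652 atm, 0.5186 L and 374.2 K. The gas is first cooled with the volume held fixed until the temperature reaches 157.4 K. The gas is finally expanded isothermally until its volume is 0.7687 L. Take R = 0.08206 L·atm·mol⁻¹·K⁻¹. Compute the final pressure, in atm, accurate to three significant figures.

Isochoric, so P/T is constant: V₂ = V₁; P₂ = P₁·(T₂/T₁) = 1.116 atm.
Isothermal, so P V is constant: T₃ = T₂; P₃ = P₂·(V₂/V₃) = 0.7526 atm.

P₃ ≈ 0.753 atm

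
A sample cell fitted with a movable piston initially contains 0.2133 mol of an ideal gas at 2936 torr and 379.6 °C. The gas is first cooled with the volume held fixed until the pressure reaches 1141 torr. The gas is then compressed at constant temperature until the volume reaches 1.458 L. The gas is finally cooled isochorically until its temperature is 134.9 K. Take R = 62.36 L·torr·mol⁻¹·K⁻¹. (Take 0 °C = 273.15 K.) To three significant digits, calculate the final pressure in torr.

P₄ ≈ 1.23e+03 torr

Convert: T₁ = 652.8 K.
From PV = nRT: V₁ = nRT₁/P₁ = 2.957 L.
V constant ⇒ P ∝ T: V₂ = V₁; T₂ = T₁·(P₂/P₁) = 253.7 K.
Isothermal, so P V is constant: T₃ = T₂; P₃ = P₂·(V₂/V₃) = 2314 torr.
V constant ⇒ P ∝ T: V₄ = V₃; P₄ = P₃·(T₄/T₃) = 1231 torr.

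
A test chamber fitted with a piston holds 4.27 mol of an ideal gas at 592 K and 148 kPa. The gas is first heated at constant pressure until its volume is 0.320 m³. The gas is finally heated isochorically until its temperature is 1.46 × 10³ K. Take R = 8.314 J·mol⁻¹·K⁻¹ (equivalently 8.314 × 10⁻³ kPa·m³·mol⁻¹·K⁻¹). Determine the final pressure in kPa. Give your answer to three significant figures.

P₃ ≈ 162 kPa

From PV = nRT: V₁ = nRT₁/P₁ = 0.1420 m³.
P constant ⇒ V ∝ T: P₂ = P₁; T₂ = T₁·(V₂/V₁) = 1334 K.
V constant ⇒ P ∝ T: V₃ = V₂; P₃ = P₂·(T₃/T₂) = 162.0 kPa.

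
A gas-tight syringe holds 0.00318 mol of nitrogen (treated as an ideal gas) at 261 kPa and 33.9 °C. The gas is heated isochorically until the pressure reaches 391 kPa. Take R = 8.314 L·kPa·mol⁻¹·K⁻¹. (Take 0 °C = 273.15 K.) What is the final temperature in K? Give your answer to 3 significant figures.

Convert: T₁ = 307.0 K.
From PV = nRT: V₁ = nRT₁/P₁ = 0.03110 L.
Isochoric, so P/T is constant: V₂ = V₁; T₂ = T₁·(P₂/P₁) = 460.0 K.

T₂ ≈ 460 K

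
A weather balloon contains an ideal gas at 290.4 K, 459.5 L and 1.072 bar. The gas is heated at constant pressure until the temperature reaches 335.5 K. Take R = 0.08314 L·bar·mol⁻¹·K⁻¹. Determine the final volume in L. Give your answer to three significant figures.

Isobaric, so V/T is constant: P₂ = P₁; V₂ = V₁·(T₂/T₁) = 530.9 L.

V₂ ≈ 531 L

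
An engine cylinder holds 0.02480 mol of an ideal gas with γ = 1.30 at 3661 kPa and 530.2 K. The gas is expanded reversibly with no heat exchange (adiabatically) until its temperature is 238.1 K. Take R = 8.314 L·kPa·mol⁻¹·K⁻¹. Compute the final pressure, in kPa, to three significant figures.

From PV = nRT: V₁ = nRT₁/P₁ = 0.02986 L.
Adiabatic (γ = 1.30), T V^(γ−1) and P V^γ constant: P₂ = P₁·(T₂/T₁)^(γ/(γ−1)) = 114.0 kPa; V₂ = V₁·(T₁/T₂)^(1/(γ−1)) = 0.4306 L.

P₂ ≈ 114 kPa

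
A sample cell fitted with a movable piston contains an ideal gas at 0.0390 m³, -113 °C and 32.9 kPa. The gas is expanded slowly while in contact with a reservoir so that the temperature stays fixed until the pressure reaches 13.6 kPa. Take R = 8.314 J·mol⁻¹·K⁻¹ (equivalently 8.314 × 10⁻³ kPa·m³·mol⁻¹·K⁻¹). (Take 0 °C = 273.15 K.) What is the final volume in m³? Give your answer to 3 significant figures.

V₂ ≈ 0.0943 m³

Convert: T₁ = 160.1 K.
T constant ⇒ Boyle's law P V = const: T₂ = T₁; V₂ = V₁·(P₁/P₂) = 0.09435 m³.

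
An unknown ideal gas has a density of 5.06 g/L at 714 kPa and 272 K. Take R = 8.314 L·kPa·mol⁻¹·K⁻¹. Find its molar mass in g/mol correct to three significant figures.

M ≈ 16.0 g/mol

ρ = PM/(RT) ⇒ M = ρRT/P = (5.06 × 8.314 × 272.0) / 714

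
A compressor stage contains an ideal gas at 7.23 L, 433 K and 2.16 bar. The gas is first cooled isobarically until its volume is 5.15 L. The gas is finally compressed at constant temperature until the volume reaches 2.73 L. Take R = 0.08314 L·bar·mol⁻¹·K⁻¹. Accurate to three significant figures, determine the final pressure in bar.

Isobaric, so V/T is constant: P₂ = P₁; T₂ = T₁·(V₂/V₁) = 308.4 K.
T constant ⇒ Boyle's law P V = const: T₃ = T₂; P₃ = P₂·(V₂/V₃) = 4.075 bar.

P₃ ≈ 4.07 bar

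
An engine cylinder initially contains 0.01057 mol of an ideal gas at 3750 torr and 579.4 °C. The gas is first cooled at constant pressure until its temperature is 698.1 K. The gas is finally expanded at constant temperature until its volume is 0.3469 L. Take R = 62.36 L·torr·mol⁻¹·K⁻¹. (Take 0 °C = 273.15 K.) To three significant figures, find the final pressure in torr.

P₃ ≈ 1.33e+03 torr

Convert: T₁ = 852.5 K.
From PV = nRT: V₁ = nRT₁/P₁ = 0.1499 L.
P constant ⇒ V ∝ T: P₂ = P₁; V₂ = V₁·(T₂/T₁) = 0.1227 L.
T constant ⇒ Boyle's law P V = const: T₃ = T₂; P₃ = P₂·(V₂/V₃) = 1326 torr.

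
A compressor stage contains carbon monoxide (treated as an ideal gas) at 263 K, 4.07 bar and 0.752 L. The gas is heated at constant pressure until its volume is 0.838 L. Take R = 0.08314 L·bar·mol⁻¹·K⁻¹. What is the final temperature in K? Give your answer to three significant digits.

T₂ ≈ 293 K

Isobaric, so V/T is constant: P₂ = P₁; T₂ = T₁·(V₂/V₁) = 293.1 K.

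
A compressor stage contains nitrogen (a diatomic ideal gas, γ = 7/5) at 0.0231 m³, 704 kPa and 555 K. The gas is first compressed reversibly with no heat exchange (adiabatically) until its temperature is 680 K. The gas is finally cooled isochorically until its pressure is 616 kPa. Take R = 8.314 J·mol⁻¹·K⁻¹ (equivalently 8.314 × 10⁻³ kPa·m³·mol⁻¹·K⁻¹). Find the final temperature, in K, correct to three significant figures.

T₃ ≈ 292 K

Adiabatic (γ = 7/5), T V^(γ−1) and P V^γ constant: P₂ = P₁·(T₂/T₁)^(γ/(γ−1)) = 1433 kPa; V₂ = V₁·(T₁/T₂)^(1/(γ−1)) = 0.01390 m³.
V constant ⇒ P ∝ T: V₃ = V₂; T₃ = T₂·(P₃/P₂) = 292.3 K.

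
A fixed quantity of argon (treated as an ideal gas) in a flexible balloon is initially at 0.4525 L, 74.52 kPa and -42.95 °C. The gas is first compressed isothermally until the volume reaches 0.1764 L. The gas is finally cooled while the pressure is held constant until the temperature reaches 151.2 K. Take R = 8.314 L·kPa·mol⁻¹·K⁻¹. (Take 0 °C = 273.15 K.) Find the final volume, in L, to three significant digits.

V₃ ≈ 0.116 L

Convert: T₁ = 230.2 K.
T constant ⇒ Boyle's law P V = const: T₂ = T₁; P₂ = P₁·(V₁/V₂) = 191.2 kPa.
P constant ⇒ V ∝ T: P₃ = P₂; V₃ = V₂·(T₃/T₂) = 0.1159 L.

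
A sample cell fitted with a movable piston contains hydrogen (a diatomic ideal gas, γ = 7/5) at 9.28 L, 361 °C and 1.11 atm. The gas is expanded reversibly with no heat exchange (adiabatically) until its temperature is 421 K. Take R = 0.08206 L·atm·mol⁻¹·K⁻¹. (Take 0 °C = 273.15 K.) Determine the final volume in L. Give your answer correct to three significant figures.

Convert: T₁ = 634.1 K.
Reversible adiabatic, γ = 7/5: P₂ = P₁·(T₂/T₁)^(γ/(γ−1)) = 0.2646 atm; V₂ = V₁·(T₁/T₂)^(1/(γ−1)) = 25.84 L.

V₂ ≈ 25.8 L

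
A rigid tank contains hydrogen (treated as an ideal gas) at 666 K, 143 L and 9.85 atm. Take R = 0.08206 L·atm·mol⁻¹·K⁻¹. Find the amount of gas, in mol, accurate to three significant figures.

PV = nRT ⇒ n = PV/(RT) = (9.85 × 143) / (0.08206 × 666)

n ≈ 25.8 mol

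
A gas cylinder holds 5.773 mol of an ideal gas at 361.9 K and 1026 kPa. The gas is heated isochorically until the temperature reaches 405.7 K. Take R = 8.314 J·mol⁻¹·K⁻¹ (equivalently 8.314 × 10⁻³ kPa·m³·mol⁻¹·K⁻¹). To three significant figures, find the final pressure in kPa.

From PV = nRT: V₁ = nRT₁/P₁ = 0.01693 m³.
V constant ⇒ P ∝ T: V₂ = V₁; P₂ = P₁·(T₂/T₁) = 1150 kPa.

P₂ ≈ 1.15e+03 kPa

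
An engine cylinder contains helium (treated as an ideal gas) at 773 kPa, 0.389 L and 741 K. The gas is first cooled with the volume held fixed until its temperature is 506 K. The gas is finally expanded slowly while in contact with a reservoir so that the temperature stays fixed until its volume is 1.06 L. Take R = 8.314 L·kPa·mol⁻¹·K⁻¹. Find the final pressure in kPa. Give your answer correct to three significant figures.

P₃ ≈ 194 kPa

V constant ⇒ P ∝ T: V₂ = V₁; P₂ = P₁·(T₂/T₁) = 527.9 kPa.
T constant ⇒ Boyle's law P V = const: T₃ = T₂; P₃ = P₂·(V₂/V₃) = 193.7 kPa.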